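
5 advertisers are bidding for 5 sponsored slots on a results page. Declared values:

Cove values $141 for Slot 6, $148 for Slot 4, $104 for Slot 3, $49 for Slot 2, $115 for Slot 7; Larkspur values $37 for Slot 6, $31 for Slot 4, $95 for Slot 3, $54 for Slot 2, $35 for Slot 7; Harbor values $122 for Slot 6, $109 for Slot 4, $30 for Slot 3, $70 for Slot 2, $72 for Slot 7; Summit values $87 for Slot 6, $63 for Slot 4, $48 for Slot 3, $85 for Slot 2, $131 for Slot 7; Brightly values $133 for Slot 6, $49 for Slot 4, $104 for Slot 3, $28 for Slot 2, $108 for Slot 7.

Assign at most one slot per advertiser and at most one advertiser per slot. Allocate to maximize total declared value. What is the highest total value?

This is the linear assignment problem.
Optimal: Cove→Slot 4 ($148), Larkspur→Slot 3 ($95), Harbor→Slot 2 ($70), Summit→Slot 7 ($131), Brightly→Slot 6 ($133) — total 148+95+70+131+133 = $577.
Column-greedy (each slot in turn goes to its best remaining advertiser) gives $474, worse by 103.
Swapping Brightly↔Summit (Brightly→Slot 7 $108, Summit→Slot 6 $87) loses 69.
Every other assignment is strictly worse.

Max total: $577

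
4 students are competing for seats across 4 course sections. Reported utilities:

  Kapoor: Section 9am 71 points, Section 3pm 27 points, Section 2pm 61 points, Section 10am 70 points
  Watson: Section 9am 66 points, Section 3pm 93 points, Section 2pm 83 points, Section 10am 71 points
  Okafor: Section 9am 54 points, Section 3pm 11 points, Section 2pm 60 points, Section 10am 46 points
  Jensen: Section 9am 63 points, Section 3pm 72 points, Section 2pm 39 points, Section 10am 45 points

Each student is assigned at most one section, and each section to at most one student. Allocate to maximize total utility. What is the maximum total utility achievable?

Maximum total: 286 points

Optimal: Kapoor→Section 10am (70 points), Watson→Section 3pm (93 points), Okafor→Section 2pm (60 points), Jensen→Section 9am (63 points) — total 70+93+60+63 = 286 points.
Max-entry greedy (repeatedly take the single best remaining cell) gives 269 points, worse by 17.
Next-best assignment: Kapoor→Section 10am, Watson→Section 2pm, Okafor→Section 9am, Jensen→Section 3pm = 279 points.
Swapping Kapoor↔Jensen (Kapoor→Section 9am 71 points, Jensen→Section 10am 45 points) loses 17.
Every other assignment is strictly worse.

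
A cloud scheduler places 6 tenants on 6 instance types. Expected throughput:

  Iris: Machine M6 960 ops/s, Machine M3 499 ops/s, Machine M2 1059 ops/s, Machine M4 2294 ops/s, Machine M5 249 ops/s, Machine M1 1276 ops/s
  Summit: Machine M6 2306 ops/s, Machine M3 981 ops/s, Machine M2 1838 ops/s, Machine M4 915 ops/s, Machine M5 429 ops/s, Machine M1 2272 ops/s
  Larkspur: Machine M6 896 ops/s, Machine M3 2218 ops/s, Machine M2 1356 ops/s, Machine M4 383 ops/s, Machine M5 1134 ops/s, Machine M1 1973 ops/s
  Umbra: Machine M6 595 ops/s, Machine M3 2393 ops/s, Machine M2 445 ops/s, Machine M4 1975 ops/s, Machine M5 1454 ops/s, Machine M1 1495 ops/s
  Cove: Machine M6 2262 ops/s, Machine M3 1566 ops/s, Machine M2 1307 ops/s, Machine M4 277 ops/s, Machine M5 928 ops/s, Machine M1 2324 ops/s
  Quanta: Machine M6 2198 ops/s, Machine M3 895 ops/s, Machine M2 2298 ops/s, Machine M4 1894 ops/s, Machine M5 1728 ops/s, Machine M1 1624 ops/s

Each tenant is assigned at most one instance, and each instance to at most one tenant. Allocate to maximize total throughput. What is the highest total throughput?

Optimal: Iris→Machine M4 (2294 ops/s), Summit→Machine M6 (2306 ops/s), Larkspur→Machine M3 (2218 ops/s), Umbra→Machine M5 (1454 ops/s), Cove→Machine M1 (2324 ops/s), Quanta→Machine M2 (2298 ops/s) — total 2294+2306+2218+1454+2324+2298 = 12894 ops/s.
Column-greedy (each instance in turn goes to its best remaining tenant) gives 12749 ops/s, worse by 145.
Next-best assignment: Iris→Machine M4, Summit→Machine M1, Larkspur→Machine M3, Umbra→Machine M5, Cove→Machine M6, Quanta→Machine M2 = 12798 ops/s.
No other one-to-one assignment exceeds 12894 ops/s.

Max total: 12894 ops/s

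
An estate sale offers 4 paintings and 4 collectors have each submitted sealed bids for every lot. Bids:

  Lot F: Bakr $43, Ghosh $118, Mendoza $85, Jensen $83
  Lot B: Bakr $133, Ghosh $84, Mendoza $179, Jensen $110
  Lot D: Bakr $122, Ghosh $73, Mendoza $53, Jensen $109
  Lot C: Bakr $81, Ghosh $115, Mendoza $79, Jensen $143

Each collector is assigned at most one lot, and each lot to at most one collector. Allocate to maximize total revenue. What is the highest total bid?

Optimal: Bakr→Lot D ($122), Ghosh→Lot F ($118), Mendoza→Lot B ($179), Jensen→Lot C ($143) — total 122+118+179+143 = $562.
Row-greedy (each collector in turn takes its best remaining lot) gives $439, worse by 123.
Next-best assignment: Bakr→Lot D, Ghosh→Lot C, Mendoza→Lot B, Jensen→Lot F = $499.
No other one-to-one assignment exceeds $562.

Maximum total: $562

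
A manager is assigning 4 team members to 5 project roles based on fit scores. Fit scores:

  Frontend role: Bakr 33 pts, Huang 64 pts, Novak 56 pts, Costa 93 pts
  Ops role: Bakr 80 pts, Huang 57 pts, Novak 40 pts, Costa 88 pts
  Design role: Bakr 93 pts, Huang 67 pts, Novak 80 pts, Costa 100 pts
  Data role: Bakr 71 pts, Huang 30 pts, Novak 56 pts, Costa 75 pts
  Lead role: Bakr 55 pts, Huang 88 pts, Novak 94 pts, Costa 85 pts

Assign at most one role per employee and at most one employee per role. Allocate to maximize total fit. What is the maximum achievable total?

Optimal: Bakr→Ops role (80 pts), Huang→Lead role (88 pts), Novak→Design role (80 pts), Costa→Frontend role (93 pts) — total 80+88+80+93 = 341 pts.
Max-entry greedy (repeatedly take the single best remaining cell) gives 338 pts, worse by 3.
Next-best assignment: Bakr→Design role, Huang→Frontend role, Novak→Lead role, Costa→Ops role = 339 pts.
Swapping Novak↔Huang (Novak→Lead role 94 pts, Huang→Design role 67 pts) loses 7.

Maximum total: 341 pts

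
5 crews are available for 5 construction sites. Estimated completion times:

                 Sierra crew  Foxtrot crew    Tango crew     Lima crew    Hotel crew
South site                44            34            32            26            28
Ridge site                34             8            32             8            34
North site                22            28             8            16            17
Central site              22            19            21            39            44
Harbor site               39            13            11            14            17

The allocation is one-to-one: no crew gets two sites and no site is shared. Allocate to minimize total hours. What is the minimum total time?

Min total: 79 hours

Optimal: Sierra crew→Central site (22 hours), Foxtrot crew→Harbor site (13 hours), Tango crew→North site (8 hours), Lima crew→Ridge site (8 hours), Hotel crew→South site (28 hours) — total 22+13+8+8+28 = 79 hours.
Column-greedy (each site in turn goes to its cheapest remaining crew) gives 81 hours, worse by 2.
Swapping Hotel crew↔Tango crew (Hotel crew→North site 17 hours, Tango crew→South site 32 hours) adds 13.
No other one-to-one assignment undercuts 79 hours.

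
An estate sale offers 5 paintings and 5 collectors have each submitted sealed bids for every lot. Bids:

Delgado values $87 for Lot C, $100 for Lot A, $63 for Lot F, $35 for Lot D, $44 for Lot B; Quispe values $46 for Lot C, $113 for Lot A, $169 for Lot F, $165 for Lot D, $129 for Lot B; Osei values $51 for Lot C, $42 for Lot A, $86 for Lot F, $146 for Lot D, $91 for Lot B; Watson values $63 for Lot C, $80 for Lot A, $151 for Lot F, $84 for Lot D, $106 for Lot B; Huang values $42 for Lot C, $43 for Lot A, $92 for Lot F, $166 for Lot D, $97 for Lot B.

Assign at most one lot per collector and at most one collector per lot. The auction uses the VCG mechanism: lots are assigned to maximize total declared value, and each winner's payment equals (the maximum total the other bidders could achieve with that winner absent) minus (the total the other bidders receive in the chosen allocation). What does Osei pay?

Osei pays $29.

Efficient allocation: Delgado→Lot C ($87), Quispe→Lot A ($113), Osei→Lot B ($91), Watson→Lot F ($151), Huang→Lot D ($166); total welfare W = $608.
Osei receives Lot B at value $91, so the others get W − 91 = $517.
Without Osei: best allocation of the remaining 4 bidders over all 5 lots is Delgado→Lot A ($100), Quispe→Lot B ($129), Watson→Lot F ($151), Huang→Lot D ($166), total $546.
VCG payment = (others' best without Osei) − (others' welfare with Osei) = 546 − 517 = $29.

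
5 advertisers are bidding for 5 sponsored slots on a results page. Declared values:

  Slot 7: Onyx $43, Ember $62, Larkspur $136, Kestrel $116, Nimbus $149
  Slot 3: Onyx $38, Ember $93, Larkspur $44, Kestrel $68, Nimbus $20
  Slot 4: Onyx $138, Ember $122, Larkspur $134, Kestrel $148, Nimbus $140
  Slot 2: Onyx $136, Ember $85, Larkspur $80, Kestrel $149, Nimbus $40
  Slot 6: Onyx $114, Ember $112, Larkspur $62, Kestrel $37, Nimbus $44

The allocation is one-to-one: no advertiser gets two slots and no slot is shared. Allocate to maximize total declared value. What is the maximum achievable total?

Optimal: Onyx→Slot 6 ($114), Ember→Slot 3 ($93), Larkspur→Slot 4 ($134), Kestrel→Slot 2 ($149), Nimbus→Slot 7 ($149) — total 114+93+134+149+149 = $639.
Row-greedy (each advertiser in turn takes its best remaining slot) gives $555, worse by 84.
No other one-to-one assignment exceeds $639.

Max total: $639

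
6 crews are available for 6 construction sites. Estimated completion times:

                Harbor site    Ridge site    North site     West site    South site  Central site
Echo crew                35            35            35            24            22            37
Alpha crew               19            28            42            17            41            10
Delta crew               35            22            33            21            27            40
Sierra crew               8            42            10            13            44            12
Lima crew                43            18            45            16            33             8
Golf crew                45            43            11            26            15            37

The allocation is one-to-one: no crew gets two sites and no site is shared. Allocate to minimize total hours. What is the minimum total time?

Min total: 88 hours

Optimal: Echo crew→South site (22 hours), Alpha crew→West site (17 hours), Delta crew→Ridge site (22 hours), Sierra crew→Harbor site (8 hours), Lima crew→Central site (8 hours), Golf crew→North site (11 hours) — total 22+17+22+8+8+11 = 88 hours.
Next-best assignment: Echo crew→South site, Alpha crew→Central site, Delta crew→Ridge site, Sierra crew→Harbor site, Lima crew→West site, Golf crew→North site = 89 hours.
Checked against all permutations: 88 hours is optimal.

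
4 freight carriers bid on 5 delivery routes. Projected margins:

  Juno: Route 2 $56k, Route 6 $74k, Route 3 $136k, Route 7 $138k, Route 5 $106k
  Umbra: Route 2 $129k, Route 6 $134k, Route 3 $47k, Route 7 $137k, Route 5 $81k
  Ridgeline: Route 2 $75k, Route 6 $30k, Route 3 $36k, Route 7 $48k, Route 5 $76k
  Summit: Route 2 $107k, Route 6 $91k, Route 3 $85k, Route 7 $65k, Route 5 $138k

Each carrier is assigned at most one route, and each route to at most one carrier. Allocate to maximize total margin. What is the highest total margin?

Maximum total: $486k

This is the linear assignment problem.
Optimal: Juno→Route 3 ($136k), Umbra→Route 7 ($137k), Ridgeline→Route 2 ($75k), Summit→Route 5 ($138k) — total 136+137+75+138 = $486k.
Row-greedy (each carrier in turn takes its best remaining route) gives $455k, worse by 31.
Checked against all permutations: $486k is optimal.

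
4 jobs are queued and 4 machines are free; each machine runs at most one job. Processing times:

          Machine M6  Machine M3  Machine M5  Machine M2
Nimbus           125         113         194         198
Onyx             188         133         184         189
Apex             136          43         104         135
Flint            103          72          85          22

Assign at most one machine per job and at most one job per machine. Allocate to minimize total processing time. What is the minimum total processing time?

Optimal: Nimbus→Machine M6 (125 min), Onyx→Machine M5 (184 min), Apex→Machine M3 (43 min), Flint→Machine M2 (22 min) — total 125+184+43+22 = 374 min.
Row-greedy (each job in turn takes its cheapest remaining machine) gives 535 min, worse by 161.
Next-best assignment: Nimbus→Machine M6, Onyx→Machine M3, Apex→Machine M5, Flint→Machine M2 = 384 min.
Swapping Onyx↔Nimbus (Onyx→Machine M6 188 min, Nimbus→Machine M5 194 min) adds 73.
Checked against all permutations: 374 min is optimal.

Minimum total: 374 min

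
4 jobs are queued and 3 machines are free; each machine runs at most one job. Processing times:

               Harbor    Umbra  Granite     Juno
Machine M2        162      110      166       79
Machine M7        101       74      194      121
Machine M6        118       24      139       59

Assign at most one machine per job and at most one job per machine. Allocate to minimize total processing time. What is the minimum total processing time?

Optimal: Juno→Machine M2 (79 min), Harbor→Machine M7 (101 min), Umbra→Machine M6 (24 min) — total 79+101+24 = 204 min.
Row-greedy (each job in turn takes its cheapest remaining machine) gives 291 min, worse by 87.
Next-best assignment: Umbra→Machine M2, Harbor→Machine M7, Juno→Machine M6 = 270 min.

Minimum total: 204 min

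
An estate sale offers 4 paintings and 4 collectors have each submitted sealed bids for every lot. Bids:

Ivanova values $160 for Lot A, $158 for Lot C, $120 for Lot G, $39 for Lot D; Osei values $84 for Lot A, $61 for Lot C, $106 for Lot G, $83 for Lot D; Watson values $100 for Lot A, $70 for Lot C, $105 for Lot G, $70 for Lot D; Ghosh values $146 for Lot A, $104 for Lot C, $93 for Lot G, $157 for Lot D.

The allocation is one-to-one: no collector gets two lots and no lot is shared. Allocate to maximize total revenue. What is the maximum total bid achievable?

Max total: $521

Treat this as an assignment problem: match each collector to one lot.
Optimal: Ivanova→Lot C ($158), Osei→Lot G ($106), Watson→Lot A ($100), Ghosh→Lot D ($157) — total 158+106+100+157 = $521.
Row-greedy (each collector in turn takes its best remaining lot) gives $493, worse by 28.
Next-best assignment: Ivanova→Lot C, Osei→Lot A, Watson→Lot G, Ghosh→Lot D = $504.
Swapping Osei↔Ghosh (Osei→Lot D $83, Ghosh→Lot G $93) loses 87.
Every other assignment is strictly worse.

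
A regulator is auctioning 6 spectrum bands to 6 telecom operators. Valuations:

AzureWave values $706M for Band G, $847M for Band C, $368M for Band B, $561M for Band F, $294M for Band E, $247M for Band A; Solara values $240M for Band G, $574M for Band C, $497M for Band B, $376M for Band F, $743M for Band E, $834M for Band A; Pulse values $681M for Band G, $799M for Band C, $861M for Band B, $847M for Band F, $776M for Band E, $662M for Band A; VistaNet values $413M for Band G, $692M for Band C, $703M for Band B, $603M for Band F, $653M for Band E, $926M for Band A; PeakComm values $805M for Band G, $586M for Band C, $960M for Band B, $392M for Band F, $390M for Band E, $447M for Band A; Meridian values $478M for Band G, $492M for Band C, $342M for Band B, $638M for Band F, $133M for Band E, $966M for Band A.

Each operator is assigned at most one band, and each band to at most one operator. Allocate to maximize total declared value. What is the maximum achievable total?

Optimal: AzureWave→Band G ($706M), Solara→Band E ($743M), Pulse→Band F ($847M), VistaNet→Band C ($692M), PeakComm→Band B ($960M), Meridian→Band A ($966M) — total 706+743+847+692+960+966 = $4914M.
Row-greedy (each operator in turn takes its best remaining band) gives $4638M, worse by 276.
Next-best assignment: AzureWave→Band C, Solara→Band E, Pulse→Band F, VistaNet→Band B, PeakComm→Band G, Meridian→Band A = $4911M.
Every other assignment is strictly worse.

Maximum total: $4914M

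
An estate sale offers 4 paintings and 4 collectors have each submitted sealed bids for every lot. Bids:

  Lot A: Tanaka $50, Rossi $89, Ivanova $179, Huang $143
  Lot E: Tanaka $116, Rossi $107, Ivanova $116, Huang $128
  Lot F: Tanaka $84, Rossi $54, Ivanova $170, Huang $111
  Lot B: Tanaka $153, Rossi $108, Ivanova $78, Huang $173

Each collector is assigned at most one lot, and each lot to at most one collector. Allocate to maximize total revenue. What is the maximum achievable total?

Maximum total: $573

Optimal: Tanaka→Lot B ($153), Rossi→Lot E ($107), Ivanova→Lot F ($170), Huang→Lot A ($143) — total 153+107+170+143 = $573.
Column-greedy (each lot in turn goes to its best remaining collector) gives $499, worse by 74.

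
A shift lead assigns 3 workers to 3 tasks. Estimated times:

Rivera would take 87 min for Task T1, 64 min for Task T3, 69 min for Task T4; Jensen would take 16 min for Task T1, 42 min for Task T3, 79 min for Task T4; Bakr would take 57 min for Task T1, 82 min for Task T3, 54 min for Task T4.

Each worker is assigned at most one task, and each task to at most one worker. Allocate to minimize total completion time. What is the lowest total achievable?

This is a one-to-one assignment (minimum-cost bipartite matching).
Optimal: Rivera→Task T3 (64 min), Jensen→Task T1 (16 min), Bakr→Task T4 (54 min) — total 64+16+54 = 134 min.
Next-best assignment: Rivera→Task T4, Jensen→Task T1, Bakr→Task T3 = 167 min.
Swapping Bakr↔Jensen (Bakr→Task T1 57 min, Jensen→Task T4 79 min) adds 66.

Minimum total: 134 min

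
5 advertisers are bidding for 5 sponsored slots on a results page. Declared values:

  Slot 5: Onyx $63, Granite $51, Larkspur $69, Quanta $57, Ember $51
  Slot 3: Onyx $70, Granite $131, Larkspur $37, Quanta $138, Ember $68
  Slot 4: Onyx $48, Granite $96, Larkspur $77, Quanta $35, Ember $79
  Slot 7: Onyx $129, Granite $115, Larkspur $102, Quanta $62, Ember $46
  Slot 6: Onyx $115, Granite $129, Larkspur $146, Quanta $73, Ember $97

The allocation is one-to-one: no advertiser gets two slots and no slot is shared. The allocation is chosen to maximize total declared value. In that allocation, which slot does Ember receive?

Ember receives Slot 5.

Optimal: Onyx→Slot 7 ($129), Granite→Slot 4 ($96), Larkspur→Slot 6 ($146), Quanta→Slot 3 ($138), Ember→Slot 5 ($51) — total 129+96+146+138+51 = $560.
Column-greedy (each slot in turn goes to its best remaining advertiser) gives $529, worse by 31.
Ember's own top slot is Slot 6 ($97), but forcing Ember→Slot 6 and reassigning the rest optimally gives only $529 — worse by 31.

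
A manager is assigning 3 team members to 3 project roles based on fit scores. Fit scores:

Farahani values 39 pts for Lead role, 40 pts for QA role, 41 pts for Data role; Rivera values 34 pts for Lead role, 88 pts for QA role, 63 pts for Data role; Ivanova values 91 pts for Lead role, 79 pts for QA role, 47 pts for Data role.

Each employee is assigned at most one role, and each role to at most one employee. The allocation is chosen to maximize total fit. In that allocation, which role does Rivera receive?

Rivera receives QA role.

Optimal: Farahani→Data role (41 pts), Rivera→QA role (88 pts), Ivanova→Lead role (91 pts) — total 41+88+91 = 220 pts.
Next-best assignment: Farahani→QA role, Rivera→Data role, Ivanova→Lead role = 194 pts.
Swapping Ivanova↔Rivera (Ivanova→QA role 79 pts, Rivera→Lead role 34 pts) loses 66.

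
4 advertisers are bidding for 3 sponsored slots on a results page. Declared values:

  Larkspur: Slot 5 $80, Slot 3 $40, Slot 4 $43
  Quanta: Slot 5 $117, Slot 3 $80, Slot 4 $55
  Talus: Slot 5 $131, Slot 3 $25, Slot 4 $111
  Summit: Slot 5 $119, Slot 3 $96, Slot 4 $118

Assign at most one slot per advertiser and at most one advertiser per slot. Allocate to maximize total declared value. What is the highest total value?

Max total: $329

Optimal: Talus→Slot 5 ($131), Quanta→Slot 3 ($80), Summit→Slot 4 ($118) — total 131+80+118 = $329.
Column-greedy (each slot in turn goes to its best remaining advertiser) gives $282, worse by 47.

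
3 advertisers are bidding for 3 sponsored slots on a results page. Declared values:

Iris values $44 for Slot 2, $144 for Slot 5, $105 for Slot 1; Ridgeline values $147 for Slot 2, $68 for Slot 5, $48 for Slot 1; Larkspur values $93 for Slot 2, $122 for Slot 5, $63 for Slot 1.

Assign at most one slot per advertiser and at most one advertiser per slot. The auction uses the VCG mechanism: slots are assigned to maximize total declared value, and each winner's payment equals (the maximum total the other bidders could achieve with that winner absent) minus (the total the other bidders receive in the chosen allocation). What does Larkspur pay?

Larkspur pays $39.

Efficient allocation: Iris→Slot 1 ($105), Ridgeline→Slot 2 ($147), Larkspur→Slot 5 ($122); total welfare W = $374.
Larkspur receives Slot 5 at value $122, so the others get W − 122 = $252.
Without Larkspur: best allocation of the remaining 2 bidders over all 3 slots is Iris→Slot 5 ($144), Ridgeline→Slot 2 ($147), total $291.
VCG payment = (others' best without Larkspur) − (others' welfare with Larkspur) = 291 − 252 = $39.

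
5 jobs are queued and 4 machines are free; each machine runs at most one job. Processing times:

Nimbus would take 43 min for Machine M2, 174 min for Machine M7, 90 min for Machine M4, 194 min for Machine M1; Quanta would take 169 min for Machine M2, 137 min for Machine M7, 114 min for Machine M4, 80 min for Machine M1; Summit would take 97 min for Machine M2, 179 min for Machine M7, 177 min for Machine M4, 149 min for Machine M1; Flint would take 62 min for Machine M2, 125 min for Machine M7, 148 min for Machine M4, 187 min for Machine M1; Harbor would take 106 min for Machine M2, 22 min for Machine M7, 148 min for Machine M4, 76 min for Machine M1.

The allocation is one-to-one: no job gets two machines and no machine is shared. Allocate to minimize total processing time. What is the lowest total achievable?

Min total: 254 min

Optimal: Flint→Machine M2 (62 min), Harbor→Machine M7 (22 min), Nimbus→Machine M4 (90 min), Quanta→Machine M1 (80 min) — total 62+22+90+80 = 254 min.
Row-greedy (each job in turn takes its cheapest remaining machine) gives 425 min, worse by 171.
Swapping Flint↔Harbor (Flint→Machine M7 125 min, Harbor→Machine M2 106 min) adds 147.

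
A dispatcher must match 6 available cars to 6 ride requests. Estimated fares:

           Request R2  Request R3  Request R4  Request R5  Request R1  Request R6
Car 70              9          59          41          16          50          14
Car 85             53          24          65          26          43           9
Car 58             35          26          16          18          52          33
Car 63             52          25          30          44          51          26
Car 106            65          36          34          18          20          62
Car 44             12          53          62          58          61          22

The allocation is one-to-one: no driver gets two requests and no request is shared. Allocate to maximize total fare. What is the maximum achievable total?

This is a one-to-one assignment (maximum-weight bipartite matching).
Optimal: Car 70→Request R3 ($59), Car 85→Request R4 ($65), Car 58→Request R1 ($52), Car 63→Request R2 ($52), Car 106→Request R6 ($62), Car 44→Request R5 ($58) — total 59+65+52+52+62+58 = $348.
Max-entry greedy (repeatedly take the single best remaining cell) gives $327, worse by 21.
Swapping Car 106↔Car 70 (Car 106→Request R3 $36, Car 70→Request R6 $14) loses 71.
No other one-to-one assignment exceeds $348.

Maximum total: $348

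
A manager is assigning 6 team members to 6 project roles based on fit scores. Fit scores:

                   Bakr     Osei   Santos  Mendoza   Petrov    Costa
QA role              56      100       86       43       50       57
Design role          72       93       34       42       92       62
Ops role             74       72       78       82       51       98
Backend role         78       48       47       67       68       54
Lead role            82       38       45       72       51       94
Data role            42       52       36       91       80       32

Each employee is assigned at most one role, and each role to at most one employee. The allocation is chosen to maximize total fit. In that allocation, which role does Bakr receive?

Optimal: Bakr→Backend role (78 pts), Osei→QA role (100 pts), Santos→Ops role (78 pts), Mendoza→Data role (91 pts), Petrov→Design role (92 pts), Costa→Lead role (94 pts) — total 78+100+78+91+92+94 = 533 pts.
Column-greedy (each role in turn goes to its best remaining employee) gives 476 pts, worse by 57.
Bakr's own top role is Lead role (82 pts), but forcing Bakr→Lead role and reassigning the rest optimally gives only 518 pts — worse by 15.

Bakr receives Backend role.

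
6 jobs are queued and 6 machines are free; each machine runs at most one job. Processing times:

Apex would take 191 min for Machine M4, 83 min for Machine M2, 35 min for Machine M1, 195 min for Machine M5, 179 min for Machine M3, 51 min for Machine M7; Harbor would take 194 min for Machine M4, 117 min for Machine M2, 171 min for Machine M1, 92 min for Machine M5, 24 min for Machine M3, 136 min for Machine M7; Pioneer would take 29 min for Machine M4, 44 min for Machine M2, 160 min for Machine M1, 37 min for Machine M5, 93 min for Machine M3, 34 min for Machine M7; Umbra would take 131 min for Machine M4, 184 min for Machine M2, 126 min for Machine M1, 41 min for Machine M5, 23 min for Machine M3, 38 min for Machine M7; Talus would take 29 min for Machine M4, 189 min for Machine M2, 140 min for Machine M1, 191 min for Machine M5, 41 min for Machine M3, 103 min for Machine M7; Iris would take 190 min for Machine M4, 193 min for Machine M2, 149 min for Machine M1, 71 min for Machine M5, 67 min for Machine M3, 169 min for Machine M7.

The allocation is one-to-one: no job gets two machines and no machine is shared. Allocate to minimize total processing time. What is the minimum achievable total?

Optimal: Apex→Machine M1 (35 min), Harbor→Machine M3 (24 min), Pioneer→Machine M2 (44 min), Umbra→Machine M7 (38 min), Talus→Machine M4 (29 min), Iris→Machine M5 (71 min) — total 35+24+44+38+29+71 = 241 min.
Min-entry greedy (repeatedly take the single cheapest remaining cell) gives 378 min, worse by 137.
Swapping Umbra↔Harbor (Umbra→Machine M3 23 min, Harbor→Machine M7 136 min) adds 97.
Every other assignment is strictly worse.

Min total: 241 min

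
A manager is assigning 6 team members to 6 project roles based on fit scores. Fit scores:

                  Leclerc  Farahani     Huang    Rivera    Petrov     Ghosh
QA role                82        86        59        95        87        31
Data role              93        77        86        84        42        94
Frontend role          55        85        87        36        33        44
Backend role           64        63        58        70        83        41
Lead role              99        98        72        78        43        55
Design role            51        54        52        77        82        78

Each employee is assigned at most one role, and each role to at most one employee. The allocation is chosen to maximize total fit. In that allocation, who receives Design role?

This is a one-to-one assignment (maximum-weight bipartite matching).
Optimal: Leclerc→Data role (93 pts), Farahani→Lead role (98 pts), Huang→Frontend role (87 pts), Rivera→QA role (95 pts), Petrov→Backend role (83 pts), Ghosh→Design role (78 pts) — total 93+98+87+95+83+78 = 534 pts.
Column-greedy (each role in turn goes to its best remaining employee) gives 512 pts, worse by 22.
Every other assignment is strictly worse.
Ghosh's own top role is Data role (94 pts), but forcing Ghosh→Data role and reassigning the rest optimally gives only 526 pts — worse by 8.

Ghosh receives Design role.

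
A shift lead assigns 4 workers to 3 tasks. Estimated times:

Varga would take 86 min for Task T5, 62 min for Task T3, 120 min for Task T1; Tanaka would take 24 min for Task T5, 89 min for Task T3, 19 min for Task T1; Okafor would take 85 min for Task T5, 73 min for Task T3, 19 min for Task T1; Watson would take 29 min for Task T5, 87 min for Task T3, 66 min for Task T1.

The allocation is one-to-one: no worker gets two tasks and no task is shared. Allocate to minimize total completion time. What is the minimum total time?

Min total: 105 min

Optimal: Tanaka→Task T5 (24 min), Varga→Task T3 (62 min), Okafor→Task T1 (19 min) — total 24+62+19 = 105 min.
Row-greedy (each worker in turn takes its cheapest remaining task) gives 166 min, worse by 61.
Every other assignment is strictly worse.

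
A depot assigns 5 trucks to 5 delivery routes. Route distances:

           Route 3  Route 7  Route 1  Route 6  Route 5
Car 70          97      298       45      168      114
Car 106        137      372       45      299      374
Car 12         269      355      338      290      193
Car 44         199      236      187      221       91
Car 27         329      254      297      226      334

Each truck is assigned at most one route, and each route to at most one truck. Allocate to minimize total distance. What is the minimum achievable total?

This is the linear assignment problem.
Optimal: Car 70→Route 3 (97 km), Car 106→Route 1 (45 km), Car 12→Route 6 (290 km), Car 44→Route 5 (91 km), Car 27→Route 7 (254 km) — total 97+45+290+91+254 = 777 km.
Column-greedy (each route in turn goes to its cheapest remaining truck) gives 797 km, worse by 20.
Next-best assignment: Car 70→Route 3, Car 106→Route 1, Car 12→Route 5, Car 44→Route 7, Car 27→Route 6 = 797 km.
Swapping Car 27↔Car 44 (Car 27→Route 5 334 km, Car 44→Route 7 236 km) adds 225.

Minimum total: 777 km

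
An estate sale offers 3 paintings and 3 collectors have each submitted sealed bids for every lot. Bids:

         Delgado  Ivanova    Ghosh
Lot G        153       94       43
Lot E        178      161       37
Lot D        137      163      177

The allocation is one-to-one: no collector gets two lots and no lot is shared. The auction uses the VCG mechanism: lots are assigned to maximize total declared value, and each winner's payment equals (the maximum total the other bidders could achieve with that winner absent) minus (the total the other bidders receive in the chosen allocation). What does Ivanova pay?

Efficient allocation: Delgado→Lot G ($153), Ivanova→Lot E ($161), Ghosh→Lot D ($177); total welfare W = $491.
Ivanova receives Lot E at value $161, so the others get W − 161 = $330.
Without Ivanova: best allocation of the remaining 2 bidders over all 3 lots is Delgado→Lot E ($178), Ghosh→Lot D ($177), total $355.
VCG payment = (others' best without Ivanova) − (others' welfare with Ivanova) = 355 − 330 = $25.

Ivanova pays $25.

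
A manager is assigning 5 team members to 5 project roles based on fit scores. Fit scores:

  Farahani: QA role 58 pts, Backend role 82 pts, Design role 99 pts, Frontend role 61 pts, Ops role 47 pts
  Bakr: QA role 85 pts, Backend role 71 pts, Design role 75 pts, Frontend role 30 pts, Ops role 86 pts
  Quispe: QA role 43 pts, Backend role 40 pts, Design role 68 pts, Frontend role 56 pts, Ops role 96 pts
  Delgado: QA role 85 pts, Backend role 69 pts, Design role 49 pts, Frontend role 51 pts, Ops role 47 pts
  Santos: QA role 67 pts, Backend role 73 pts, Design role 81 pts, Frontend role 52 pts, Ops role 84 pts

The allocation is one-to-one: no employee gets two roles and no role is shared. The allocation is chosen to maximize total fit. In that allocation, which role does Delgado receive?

Optimal: Farahani→Design role (99 pts), Bakr→QA role (85 pts), Quispe→Ops role (96 pts), Delgado→Frontend role (51 pts), Santos→Backend role (73 pts) — total 99+85+96+51+73 = 404 pts.
Row-greedy (each employee in turn takes its best remaining role) gives 399 pts, worse by 5.
Checked against all permutations: 404 pts is optimal.
Delgado's own top role is QA role (85 pts), but forcing Delgado→QA role and reassigning the rest optimally gives only 403 pts — worse by 1.

Delgado receives Frontend role.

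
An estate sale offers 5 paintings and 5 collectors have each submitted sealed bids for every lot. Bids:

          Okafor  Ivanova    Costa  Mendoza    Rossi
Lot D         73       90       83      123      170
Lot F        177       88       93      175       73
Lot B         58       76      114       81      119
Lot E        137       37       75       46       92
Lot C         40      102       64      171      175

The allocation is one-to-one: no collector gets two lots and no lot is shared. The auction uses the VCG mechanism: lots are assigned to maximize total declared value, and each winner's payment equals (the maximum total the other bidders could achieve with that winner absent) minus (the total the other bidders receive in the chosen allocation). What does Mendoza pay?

Efficient allocation: Okafor→Lot E ($137), Ivanova→Lot C ($102), Costa→Lot B ($114), Mendoza→Lot F ($175), Rossi→Lot D ($170); total welfare W = $698.
Mendoza receives Lot F at value $175, so the others get W − 175 = $523.
Without Mendoza: best allocation of the remaining 4 bidders over all 5 lots is Okafor→Lot F ($177), Ivanova→Lot C ($102), Costa→Lot B ($114), Rossi→Lot D ($170), total $563.
VCG payment = (others' best without Mendoza) − (others' welfare with Mendoza) = 563 − 523 = $40.

Mendoza pays $40.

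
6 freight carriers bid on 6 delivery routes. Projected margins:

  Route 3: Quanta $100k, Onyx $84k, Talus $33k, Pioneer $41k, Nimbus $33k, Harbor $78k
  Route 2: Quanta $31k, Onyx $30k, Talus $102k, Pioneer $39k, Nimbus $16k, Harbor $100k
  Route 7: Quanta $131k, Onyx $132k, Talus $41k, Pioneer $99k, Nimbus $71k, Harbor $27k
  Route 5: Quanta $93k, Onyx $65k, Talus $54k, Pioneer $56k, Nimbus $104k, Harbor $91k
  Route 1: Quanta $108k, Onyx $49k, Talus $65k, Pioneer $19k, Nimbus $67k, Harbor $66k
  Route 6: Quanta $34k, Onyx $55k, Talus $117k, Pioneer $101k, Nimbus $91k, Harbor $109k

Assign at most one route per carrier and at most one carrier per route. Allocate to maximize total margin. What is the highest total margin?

This is a one-to-one assignment (maximum-weight bipartite matching).
Optimal: Quanta→Route 1 ($108k), Onyx→Route 7 ($132k), Talus→Route 2 ($102k), Pioneer→Route 6 ($101k), Nimbus→Route 5 ($104k), Harbor→Route 3 ($78k) — total 108+132+102+101+104+78 = $625k.
Max-entry greedy (repeatedly take the single best remaining cell) gives $602k, worse by 23.
Next-best assignment: Quanta→Route 1, Onyx→Route 3, Talus→Route 6, Pioneer→Route 7, Nimbus→Route 5, Harbor→Route 2 = $612k.

Maximum total: $625k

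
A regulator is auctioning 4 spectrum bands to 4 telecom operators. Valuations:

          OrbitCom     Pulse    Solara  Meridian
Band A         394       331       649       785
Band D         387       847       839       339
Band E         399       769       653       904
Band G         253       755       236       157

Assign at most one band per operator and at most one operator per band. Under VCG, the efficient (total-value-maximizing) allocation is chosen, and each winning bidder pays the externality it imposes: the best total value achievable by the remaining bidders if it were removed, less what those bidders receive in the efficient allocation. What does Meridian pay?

Efficient allocation: OrbitCom→Band A ($394M), Pulse→Band G ($755M), Solara→Band D ($839M), Meridian→Band E ($904M); total welfare W = $2892M.
Meridian receives Band E at value $904M, so the others get W − 904 = $1988M.
Without Meridian: best allocation of the remaining 3 bidders over all 4 bands is OrbitCom→Band A ($394M), Pulse→Band E ($769M), Solara→Band D ($839M), total $2002M.
VCG payment = (others' best without Meridian) − (others' welfare with Meridian) = 2002 − 1988 = $14M.

Meridian pays $14M.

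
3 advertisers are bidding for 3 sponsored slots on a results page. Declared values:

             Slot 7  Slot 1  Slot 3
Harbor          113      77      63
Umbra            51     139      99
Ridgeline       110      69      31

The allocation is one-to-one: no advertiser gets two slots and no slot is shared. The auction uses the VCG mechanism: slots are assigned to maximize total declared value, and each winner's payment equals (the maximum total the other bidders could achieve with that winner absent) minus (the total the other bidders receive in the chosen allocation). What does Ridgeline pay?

Ridgeline pays $50.

Efficient allocation: Harbor→Slot 3 ($63), Umbra→Slot 1 ($139), Ridgeline→Slot 7 ($110); total welfare W = $312.
Ridgeline receives Slot 7 at value $110, so the others get W − 110 = $202.
Without Ridgeline: best allocation of the remaining 2 bidders over all 3 slots is Harbor→Slot 7 ($113), Umbra→Slot 1 ($139), total $252.
VCG payment = (others' best without Ridgeline) − (others' welfare with Ridgeline) = 252 − 202 = $50.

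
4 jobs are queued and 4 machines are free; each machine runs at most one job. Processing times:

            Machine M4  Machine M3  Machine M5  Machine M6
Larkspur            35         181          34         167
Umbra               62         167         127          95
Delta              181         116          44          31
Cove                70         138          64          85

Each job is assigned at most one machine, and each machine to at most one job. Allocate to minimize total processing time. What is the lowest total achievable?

Minimum total: 265 min

Treat this as an assignment problem: match each job to one machine.
Optimal: Larkspur→Machine M5 (34 min), Umbra→Machine M4 (62 min), Delta→Machine M6 (31 min), Cove→Machine M3 (138 min) — total 34+62+31+138 = 265 min.
Column-greedy (each machine in turn goes to its cheapest remaining job) gives 310 min, worse by 45.
Next-best assignment: Larkspur→Machine M4, Umbra→Machine M3, Delta→Machine M6, Cove→Machine M5 = 297 min.
Every other assignment is strictly worse.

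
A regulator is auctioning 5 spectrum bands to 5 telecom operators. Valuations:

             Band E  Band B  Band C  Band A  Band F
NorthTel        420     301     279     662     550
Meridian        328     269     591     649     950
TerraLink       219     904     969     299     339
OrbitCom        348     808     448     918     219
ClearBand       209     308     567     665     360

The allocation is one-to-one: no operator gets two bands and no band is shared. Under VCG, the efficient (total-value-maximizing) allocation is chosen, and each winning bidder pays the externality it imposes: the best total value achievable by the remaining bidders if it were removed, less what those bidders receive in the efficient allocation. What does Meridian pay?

Meridian pays $130M.

Efficient allocation: NorthTel→Band E ($420M), Meridian→Band F ($950M), TerraLink→Band C ($969M), OrbitCom→Band B ($808M), ClearBand→Band A ($665M); total welfare W = $3812M.
Meridian receives Band F at value $950M, so the others get W − 950 = $2862M.
Without Meridian: best allocation of the remaining 4 bidders over all 5 bands is NorthTel→Band F ($550M), TerraLink→Band C ($969M), OrbitCom→Band B ($808M), ClearBand→Band A ($665M), total $2992M.
VCG payment = (others' best without Meridian) − (others' welfare with Meridian) = 2992 − 2862 = $130M.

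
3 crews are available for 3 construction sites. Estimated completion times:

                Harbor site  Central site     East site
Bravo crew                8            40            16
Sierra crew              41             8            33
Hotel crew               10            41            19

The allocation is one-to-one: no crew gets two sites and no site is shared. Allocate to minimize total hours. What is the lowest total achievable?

Minimum total: 34 hours

This is the linear assignment problem.
Optimal: Bravo crew→East site (16 hours), Sierra crew→Central site (8 hours), Hotel crew→Harbor site (10 hours) — total 16+8+10 = 34 hours.
Min-entry greedy (repeatedly take the single cheapest remaining cell) gives 35 hours, worse by 1.
Every other assignment is strictly worse.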